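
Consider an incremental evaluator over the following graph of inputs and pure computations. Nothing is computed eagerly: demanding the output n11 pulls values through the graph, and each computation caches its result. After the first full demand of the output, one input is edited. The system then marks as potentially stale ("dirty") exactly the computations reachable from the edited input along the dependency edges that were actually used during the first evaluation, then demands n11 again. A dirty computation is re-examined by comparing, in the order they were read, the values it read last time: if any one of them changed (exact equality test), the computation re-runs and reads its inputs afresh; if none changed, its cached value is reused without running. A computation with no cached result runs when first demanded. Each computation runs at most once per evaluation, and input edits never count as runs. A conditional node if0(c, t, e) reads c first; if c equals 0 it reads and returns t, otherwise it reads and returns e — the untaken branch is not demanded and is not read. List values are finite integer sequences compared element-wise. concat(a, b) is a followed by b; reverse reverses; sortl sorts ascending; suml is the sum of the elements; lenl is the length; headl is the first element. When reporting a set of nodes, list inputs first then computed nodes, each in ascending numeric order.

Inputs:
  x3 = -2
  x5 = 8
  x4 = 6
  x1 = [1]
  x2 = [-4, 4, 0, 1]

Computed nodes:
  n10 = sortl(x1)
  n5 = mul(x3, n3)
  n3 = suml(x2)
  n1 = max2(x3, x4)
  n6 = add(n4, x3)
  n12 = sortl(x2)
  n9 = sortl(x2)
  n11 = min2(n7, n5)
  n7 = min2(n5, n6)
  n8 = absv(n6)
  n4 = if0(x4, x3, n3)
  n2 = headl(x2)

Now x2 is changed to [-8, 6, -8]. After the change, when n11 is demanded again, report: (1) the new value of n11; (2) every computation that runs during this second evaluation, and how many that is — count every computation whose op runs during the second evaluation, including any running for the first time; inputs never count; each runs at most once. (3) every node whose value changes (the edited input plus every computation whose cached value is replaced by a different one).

Initial pass — values computed on the first demand:
  n3 = suml([-4, 4, 0, 1]) = 1
  n4 = if0(x4=6 -> else branch n3) = 1
  n5 = mul(-2, 1) = -2
  n6 = add(1, -2) = -1
  n7 = min2(-2, -1) = -2
  n11 = min2(-2, -2) = -2

Second demand — change propagation:
  n3: re-runs because x2 [-4, 4, 0, 1]->[-8, 6, -8]; new result -10.
  n4: re-runs because n3 1->-10; new result -10.
  n5: re-runs because n3 1->-10; new result 20.
  n6: re-runs because n4 1->-10; new result -12.
  n7: re-runs because n5 -2->20; n6 -1->-12; new result -12.
  n11: re-runs because n7 -2->-12; n5 -2->20; new result -12.

n11 now evaluates to -12.
Run set: n3, n4, n5, n6, n7, n11 (6 run).
Changed values: x2, n3, n4, n5, n6, n7, n11.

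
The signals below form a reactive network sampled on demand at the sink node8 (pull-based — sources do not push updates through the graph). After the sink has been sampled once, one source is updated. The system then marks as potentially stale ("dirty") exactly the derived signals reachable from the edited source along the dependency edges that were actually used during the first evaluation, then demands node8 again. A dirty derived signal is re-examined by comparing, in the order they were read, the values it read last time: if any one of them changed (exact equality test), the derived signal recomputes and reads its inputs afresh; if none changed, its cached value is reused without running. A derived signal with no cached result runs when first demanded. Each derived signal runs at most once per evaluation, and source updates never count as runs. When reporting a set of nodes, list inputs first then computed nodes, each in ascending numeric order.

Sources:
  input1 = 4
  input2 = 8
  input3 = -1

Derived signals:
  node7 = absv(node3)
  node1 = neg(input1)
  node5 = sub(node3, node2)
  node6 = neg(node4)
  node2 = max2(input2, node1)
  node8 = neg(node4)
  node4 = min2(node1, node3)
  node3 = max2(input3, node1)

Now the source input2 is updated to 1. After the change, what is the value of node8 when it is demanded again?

Initial pass — values computed on the first demand:
  node1 = neg(4) = -4
  node3 = max2(-1, -4) = -1
  node4 = min2(-4, -1) = -4
  node8 = neg(-4) = 4

Second demand — change propagation:
  no demanded computation ever read input2, so the edit dirties nothing and nothing runs.

The important point: nothing the output needs ever reads input2, so the edit is invisible to it.

node8 now evaluates to 4.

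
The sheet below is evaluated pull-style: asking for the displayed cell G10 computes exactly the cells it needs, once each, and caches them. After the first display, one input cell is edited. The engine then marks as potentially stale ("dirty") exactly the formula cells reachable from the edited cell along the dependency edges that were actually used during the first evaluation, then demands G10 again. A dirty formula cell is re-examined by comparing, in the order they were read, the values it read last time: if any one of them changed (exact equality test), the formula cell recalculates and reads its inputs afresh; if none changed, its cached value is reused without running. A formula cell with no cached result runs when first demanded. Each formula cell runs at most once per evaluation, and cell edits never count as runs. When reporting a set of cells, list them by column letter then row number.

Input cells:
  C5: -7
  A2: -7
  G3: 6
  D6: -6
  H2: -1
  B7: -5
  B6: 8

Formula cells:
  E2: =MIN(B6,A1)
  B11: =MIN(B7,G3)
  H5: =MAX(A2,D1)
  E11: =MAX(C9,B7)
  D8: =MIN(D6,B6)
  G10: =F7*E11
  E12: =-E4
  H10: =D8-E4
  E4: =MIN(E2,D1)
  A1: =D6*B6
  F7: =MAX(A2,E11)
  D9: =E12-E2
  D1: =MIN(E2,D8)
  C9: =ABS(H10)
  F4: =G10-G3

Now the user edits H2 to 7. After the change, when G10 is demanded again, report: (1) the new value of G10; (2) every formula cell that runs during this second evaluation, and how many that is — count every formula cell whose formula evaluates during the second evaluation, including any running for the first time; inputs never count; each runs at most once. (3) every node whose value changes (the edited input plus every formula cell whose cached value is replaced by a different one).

Demanding G10 again yields 1764.
0 formula cells run: none.
The nodes whose values change: H2.
Note the shortcut — nothing in the graph depends on H2 at all, so no recomputation happens.

First demand of the output computes:
  A1 = -6 * 8 = -48
  D8 = MIN(-6, 8) = -6
  E2 = MIN(8, -48) = -48
  D1 = MIN(-48, -6) = -48
  E4 = MIN(-48, -48) = -48
  H10 = -6 - -48 = 42
  C9 = ABS(42) = 42
  E11 = MAX(42, -5) = 42
  F7 = MAX(-7, 42) = 42
  G10 = 42 * 42 = 1764

After the edit, cleaning proceeds:
  no node depends on H2 at all; the second demand re-runs nothing.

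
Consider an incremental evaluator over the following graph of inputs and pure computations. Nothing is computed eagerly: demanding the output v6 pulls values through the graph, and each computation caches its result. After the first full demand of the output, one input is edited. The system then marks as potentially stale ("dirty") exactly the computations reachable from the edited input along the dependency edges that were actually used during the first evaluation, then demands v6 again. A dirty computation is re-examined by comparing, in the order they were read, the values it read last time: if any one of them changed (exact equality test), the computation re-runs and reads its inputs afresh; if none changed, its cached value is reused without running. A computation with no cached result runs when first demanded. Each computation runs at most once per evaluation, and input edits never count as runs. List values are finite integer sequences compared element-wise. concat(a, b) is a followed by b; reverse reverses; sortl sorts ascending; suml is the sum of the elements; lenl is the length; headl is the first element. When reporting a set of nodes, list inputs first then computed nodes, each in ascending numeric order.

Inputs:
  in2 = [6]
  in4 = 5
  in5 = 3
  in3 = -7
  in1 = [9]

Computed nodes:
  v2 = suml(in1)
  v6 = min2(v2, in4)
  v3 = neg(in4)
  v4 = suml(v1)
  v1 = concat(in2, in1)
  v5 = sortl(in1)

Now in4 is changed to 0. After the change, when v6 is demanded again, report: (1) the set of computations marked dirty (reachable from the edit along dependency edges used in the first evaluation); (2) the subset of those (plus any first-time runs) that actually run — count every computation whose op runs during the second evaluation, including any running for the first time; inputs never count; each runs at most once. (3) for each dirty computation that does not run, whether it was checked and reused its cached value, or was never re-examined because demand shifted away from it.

Dirty set: v6.
Run set: v6 (1 run).
All dirty computations ended up running.

Initial pass — values computed on the first demand:
  v2 = suml([9]) = 9
  v6 = min2(9, 5) = 5

Second demand — change propagation:
  v6: re-runs because in4 5->0; new result 0.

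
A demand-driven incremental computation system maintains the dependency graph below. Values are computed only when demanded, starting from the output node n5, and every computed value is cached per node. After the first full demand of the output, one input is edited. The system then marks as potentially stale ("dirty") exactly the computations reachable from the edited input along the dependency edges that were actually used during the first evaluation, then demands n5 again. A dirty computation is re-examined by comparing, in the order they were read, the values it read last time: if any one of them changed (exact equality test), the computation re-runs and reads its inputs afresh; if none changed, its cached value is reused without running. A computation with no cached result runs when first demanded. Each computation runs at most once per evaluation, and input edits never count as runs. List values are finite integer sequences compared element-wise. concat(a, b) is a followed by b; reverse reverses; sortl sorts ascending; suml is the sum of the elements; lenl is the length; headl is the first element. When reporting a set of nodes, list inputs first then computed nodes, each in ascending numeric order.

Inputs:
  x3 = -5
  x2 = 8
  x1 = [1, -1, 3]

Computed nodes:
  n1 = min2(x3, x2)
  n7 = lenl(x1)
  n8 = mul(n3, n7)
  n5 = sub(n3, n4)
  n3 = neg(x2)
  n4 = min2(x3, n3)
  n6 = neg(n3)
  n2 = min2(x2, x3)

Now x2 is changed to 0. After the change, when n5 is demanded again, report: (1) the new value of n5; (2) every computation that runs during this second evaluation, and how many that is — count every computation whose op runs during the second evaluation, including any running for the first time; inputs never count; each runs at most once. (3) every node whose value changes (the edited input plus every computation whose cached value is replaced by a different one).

New value of n5: 5.
Computations that run: n3, n4, n5 — 3 in total.
Values that change: x2, n3, n4, n5.

First evaluation (everything demanded from the output):
  n3 = neg(8) = -8
  n4 = min2(-5, -8) = -8
  n5 = sub(-8, -8) = 0

Propagation after the edit:
  n3: runs — x2 8->0; result 0.
  n4: runs — n3 -8->0; result -5.
  n5: runs — n3 -8->0; n4 -8->-5; result 5.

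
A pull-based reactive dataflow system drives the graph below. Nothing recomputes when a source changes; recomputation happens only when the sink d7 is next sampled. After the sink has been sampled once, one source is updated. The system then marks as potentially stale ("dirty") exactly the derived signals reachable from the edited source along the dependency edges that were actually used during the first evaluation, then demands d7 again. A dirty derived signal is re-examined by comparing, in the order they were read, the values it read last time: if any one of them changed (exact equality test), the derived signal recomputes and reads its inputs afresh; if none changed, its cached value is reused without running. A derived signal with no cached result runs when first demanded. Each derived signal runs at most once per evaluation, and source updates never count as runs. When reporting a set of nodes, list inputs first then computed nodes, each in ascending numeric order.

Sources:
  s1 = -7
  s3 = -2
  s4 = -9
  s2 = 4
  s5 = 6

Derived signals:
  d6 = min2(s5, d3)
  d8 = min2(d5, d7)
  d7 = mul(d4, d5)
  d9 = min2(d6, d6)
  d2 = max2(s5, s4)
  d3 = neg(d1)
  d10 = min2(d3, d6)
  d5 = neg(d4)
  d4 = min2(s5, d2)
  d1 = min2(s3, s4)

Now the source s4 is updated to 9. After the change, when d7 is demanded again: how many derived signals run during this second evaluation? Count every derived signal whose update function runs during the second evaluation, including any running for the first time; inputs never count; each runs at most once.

Derived signals that run: d2, d4 — 2 in total.
Key observation: the change is absorbed at d4 — it re-runs but produces the same value, and the output's value is unchanged.

First evaluation (everything demanded from the output):
  d2 = max2(6, -9) = 6
  d4 = min2(6, 6) = 6
  d5 = neg(6) = -6
  d7 = mul(6, -6) = -36

Propagation after the edit:
  d2: runs — s4 -9->9; result 9.
  d4: runs — d2 6->9; result 6 (same value as before).
  d5: checked — values it read are unchanged (d4 unchanged); reused cached -6 without running.
  d7: checked — values it read are unchanged (d4 unchanged, d5 unchanged); reused cached -36 without running.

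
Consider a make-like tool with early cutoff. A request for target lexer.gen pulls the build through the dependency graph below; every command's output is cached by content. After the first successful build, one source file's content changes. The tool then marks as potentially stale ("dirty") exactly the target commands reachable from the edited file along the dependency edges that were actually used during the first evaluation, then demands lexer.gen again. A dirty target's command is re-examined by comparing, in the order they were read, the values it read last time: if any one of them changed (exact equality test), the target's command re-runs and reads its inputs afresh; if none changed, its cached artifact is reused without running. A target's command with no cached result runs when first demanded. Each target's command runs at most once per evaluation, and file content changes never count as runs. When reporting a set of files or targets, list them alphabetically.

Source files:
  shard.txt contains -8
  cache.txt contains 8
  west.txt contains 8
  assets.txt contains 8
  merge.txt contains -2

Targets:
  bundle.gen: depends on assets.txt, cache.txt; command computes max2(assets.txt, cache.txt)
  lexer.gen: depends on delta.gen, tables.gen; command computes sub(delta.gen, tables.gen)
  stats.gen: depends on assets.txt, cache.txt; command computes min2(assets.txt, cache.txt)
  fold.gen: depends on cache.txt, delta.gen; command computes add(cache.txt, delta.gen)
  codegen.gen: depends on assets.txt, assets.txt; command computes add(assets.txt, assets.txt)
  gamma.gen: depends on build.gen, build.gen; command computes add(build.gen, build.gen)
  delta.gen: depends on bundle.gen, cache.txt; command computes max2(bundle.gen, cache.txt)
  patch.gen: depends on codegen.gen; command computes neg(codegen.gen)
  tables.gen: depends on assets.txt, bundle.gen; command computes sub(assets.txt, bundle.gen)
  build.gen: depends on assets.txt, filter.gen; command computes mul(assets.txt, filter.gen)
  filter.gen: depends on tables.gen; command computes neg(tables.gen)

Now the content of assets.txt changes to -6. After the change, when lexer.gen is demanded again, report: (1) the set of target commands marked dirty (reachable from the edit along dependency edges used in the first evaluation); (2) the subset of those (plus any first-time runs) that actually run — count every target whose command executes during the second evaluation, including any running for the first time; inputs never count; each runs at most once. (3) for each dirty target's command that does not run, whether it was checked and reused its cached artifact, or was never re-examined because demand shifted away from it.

First demand of the output computes:
  bundle.gen = max2(8, 8) = 8
  delta.gen = max2(8, 8) = 8
  tables.gen = sub(8, 8) = 0
  lexer.gen = sub(8, 0) = 8

After the edit, cleaning proceeds:
  bundle.gen: a read changed (assets.txt 8->-6) — executes, giving 8 — identical to its old value.
  delta.gen: dirty, but its reads are unchanged (bundle.gen unchanged, cache.txt unchanged); cached 8 stands.
  tables.gen: a read changed (assets.txt 8->-6) — executes, giving -14.
  lexer.gen: a read changed (tables.gen 0->-14) — executes, giving 22.

Note where the cutoff bites: delta.gen is checked, finds nothing changed, and keeps its cache.

The edit dirties: bundle.gen, delta.gen, lexer.gen, tables.gen.
3 target commands run: bundle.gen, lexer.gen, tables.gen.
Cache hits after checking: delta.gen.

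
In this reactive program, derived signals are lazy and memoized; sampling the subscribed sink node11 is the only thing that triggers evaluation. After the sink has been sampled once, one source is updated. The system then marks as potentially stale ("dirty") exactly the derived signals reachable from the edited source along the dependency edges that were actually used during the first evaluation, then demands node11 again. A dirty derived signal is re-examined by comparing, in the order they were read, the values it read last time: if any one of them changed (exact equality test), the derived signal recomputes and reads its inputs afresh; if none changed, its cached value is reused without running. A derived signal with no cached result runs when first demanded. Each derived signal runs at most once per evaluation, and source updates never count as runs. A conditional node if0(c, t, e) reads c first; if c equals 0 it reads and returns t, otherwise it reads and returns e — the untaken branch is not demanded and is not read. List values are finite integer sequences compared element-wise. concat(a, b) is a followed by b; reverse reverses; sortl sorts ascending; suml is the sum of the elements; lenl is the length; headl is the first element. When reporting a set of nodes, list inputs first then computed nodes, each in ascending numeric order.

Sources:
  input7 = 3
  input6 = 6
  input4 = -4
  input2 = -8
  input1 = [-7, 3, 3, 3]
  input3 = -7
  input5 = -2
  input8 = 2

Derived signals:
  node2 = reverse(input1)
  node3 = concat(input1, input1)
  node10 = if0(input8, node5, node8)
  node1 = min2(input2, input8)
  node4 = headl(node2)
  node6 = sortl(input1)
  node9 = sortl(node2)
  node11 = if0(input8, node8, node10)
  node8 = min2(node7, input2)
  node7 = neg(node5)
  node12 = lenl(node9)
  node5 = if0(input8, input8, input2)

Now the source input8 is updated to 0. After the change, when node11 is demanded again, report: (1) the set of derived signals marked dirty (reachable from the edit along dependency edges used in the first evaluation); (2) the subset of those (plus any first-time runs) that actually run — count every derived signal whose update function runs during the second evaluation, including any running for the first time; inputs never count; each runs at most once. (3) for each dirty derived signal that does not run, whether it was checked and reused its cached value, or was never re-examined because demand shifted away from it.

First demand of the output computes:
  node5 = if0(input8=2 -> else branch input2) = -8
  node7 = neg(-8) = 8
  node8 = min2(8, -8) = -8
  node10 = if0(input8=2 -> else branch node8) = -8
  node11 = if0(input8=2 -> else branch node10) = -8

After the edit, cleaning proceeds:
  node5: a read changed (input8 2->0) — executes, giving 0.
  node7: a read changed (node5 -8->0) — executes, giving 0.
  node8: a read changed (node7 8->0) — executes, giving -8 — identical to its old value.
  node10: stays stale; no demand reaches it after the flip.
  node11: a read changed (input8 2->0) — executes, giving -8 — identical to its old value.

Note the branch switch — demand abandons node10, which is never re-examined.

The edit dirties: node5, node7, node8, node10, node11.
4 derived signals run: node5, node7, node8, node11.
Unvisited dirty nodes (no longer demanded): node10.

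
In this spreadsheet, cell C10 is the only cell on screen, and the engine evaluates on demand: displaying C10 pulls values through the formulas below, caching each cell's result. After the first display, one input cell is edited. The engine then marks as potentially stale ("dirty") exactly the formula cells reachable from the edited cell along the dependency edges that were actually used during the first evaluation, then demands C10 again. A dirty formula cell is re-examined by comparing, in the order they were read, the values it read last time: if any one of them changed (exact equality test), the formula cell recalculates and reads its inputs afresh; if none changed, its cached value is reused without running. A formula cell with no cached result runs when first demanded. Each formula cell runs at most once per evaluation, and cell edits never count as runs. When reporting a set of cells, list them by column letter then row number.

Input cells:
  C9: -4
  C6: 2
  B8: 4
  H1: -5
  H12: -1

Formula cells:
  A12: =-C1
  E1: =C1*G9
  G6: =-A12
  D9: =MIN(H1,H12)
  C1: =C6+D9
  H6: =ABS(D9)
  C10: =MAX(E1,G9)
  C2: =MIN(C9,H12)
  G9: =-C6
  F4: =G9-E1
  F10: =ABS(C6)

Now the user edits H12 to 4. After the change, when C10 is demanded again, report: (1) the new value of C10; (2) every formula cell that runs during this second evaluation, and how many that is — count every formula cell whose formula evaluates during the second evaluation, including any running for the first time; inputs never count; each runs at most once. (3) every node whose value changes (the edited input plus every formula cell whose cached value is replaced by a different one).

C10 now evaluates to 6.
Run set: D9 (1 run).
Changed values: H12.
The important point: D9 recomputes to an identical value, and the output ends up unchanged.

Initial pass — values computed on the first demand:
  D9 = MIN(-5, -1) = -5
  C1 = 2 + -5 = -3
  G9 = -(2) = -2
  E1 = -3 * -2 = 6
  C10 = MAX(6, -2) = 6

Second demand — change propagation:
  D9: re-runs because H12 -1->4; new result -5 (unchanged).
  C1: re-examined; everything it read last time is the same (C6 unchanged, D9 unchanged) — cache -3 kept, no run.
  E1: re-examined; everything it read last time is the same (C1 unchanged, G9 unchanged) — cache 6 kept, no run.
  C10: re-examined; everything it read last time is the same (E1 unchanged, G9 unchanged) — cache 6 kept, no run.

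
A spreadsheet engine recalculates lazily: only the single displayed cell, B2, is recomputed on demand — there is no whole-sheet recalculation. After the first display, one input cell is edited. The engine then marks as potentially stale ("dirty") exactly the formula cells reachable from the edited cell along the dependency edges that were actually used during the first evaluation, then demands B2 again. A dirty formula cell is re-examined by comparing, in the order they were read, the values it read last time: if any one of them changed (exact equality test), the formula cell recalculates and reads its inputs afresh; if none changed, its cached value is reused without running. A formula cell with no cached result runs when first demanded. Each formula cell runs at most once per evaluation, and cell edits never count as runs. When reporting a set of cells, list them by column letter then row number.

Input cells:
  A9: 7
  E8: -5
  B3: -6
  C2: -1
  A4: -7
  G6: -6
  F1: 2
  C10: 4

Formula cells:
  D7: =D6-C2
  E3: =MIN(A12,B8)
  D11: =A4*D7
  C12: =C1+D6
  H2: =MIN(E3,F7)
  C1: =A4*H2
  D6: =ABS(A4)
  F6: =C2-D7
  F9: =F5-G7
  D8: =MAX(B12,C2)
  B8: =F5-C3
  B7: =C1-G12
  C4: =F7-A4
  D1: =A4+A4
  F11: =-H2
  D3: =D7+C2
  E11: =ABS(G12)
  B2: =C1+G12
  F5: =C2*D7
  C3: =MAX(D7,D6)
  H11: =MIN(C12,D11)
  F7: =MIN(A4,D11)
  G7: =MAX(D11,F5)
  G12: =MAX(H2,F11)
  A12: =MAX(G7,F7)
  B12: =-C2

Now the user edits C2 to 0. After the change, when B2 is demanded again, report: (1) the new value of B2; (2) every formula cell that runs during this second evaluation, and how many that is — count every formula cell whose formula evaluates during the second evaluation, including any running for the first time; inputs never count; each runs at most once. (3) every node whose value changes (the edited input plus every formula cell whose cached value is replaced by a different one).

New value of B2: 392.
Formula cells that run: A12, B2, B8, C1, C3, D7, D11, E3, F5, F7, F11, G7, G12, H2 — 14 in total.
Values that change: A12, B2, B8, C1, C2, C3, D7, D11, E3, F5, F7, F11, G7, G12, H2.

First evaluation (everything demanded from the output):
  D6 = ABS(-7) = 7
  D7 = 7 - -1 = 8
  C3 = MAX(8, 7) = 8
  D11 = -7 * 8 = -56
  F5 = -1 * 8 = -8
  B8 = -8 - 8 = -16
  F7 = MIN(-7, -56) = -56
  G7 = MAX(-56, -8) = -8
  A12 = MAX(-8, -56) = -8
  E3 = MIN(-8, -16) = -16
  H2 = MIN(-16, -56) = -56
  C1 = -7 * -56 = 392
  F11 = -(-56) = 56
  G12 = MAX(-56, 56) = 56
  B2 = 392 + 56 = 448

Propagation after the edit:
  D7: runs — C2 -1->0; result 7.
  C3: runs — D7 8->7; result 7.
  D11: runs — D7 8->7; result -49.
  F5: runs — C2 -1->0; D7 8->7; result 0.
  B8: runs — F5 -8->0; C3 8->7; result -7.
  F7: runs — D11 -56->-49; result -49.
  G7: runs — D11 -56->-49; F5 -8->0; result 0.
  A12: runs — G7 -8->0; F7 -56->-49; result 0.
  E3: runs — A12 -8->0; B8 -16->-7; result -7.
  H2: runs — E3 -16->-7; F7 -56->-49; result -49.
  C1: runs — H2 -56->-49; result 343.
  F11: runs — H2 -56->-49; result 49.
  G12: runs — H2 -56->-49; F11 56->49; result 49.
  B2: runs — C1 392->343; G12 56->49; result 392.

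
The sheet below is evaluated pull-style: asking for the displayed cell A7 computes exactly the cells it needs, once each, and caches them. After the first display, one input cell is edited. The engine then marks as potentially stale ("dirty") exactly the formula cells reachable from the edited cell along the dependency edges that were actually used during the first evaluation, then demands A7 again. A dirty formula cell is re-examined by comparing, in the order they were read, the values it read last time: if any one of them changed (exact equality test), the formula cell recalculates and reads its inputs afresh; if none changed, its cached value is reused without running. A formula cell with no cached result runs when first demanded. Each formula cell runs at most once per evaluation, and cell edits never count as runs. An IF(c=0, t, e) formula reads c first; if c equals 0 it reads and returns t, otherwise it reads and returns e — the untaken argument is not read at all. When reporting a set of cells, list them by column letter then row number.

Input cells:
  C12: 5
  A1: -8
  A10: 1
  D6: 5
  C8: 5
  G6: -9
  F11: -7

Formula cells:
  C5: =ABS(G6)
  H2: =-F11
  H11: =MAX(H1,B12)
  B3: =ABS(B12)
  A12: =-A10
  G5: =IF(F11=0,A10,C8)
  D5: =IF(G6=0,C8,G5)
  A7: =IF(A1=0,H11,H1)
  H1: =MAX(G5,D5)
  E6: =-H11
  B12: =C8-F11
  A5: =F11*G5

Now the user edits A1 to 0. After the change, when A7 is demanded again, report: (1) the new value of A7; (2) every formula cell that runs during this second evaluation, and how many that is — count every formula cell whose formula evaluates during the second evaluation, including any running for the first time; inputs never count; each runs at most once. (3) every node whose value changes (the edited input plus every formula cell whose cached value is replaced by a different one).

Demanding A7 again yields 12.
3 formula cells run: A7, B12, H11.
The nodes whose values change: A1, A7.
Note the branch switch — B12, H11 had no cache and run now for the first time.

First demand of the output computes:
  G5 = IF(F11=0: F11=-7 -> else branch C8) = 5
  D5 = IF(G6=0: G6=-9 -> else branch G5) = 5
  H1 = MAX(5, 5) = 5
  A7 = IF(A1=0: A1=-8 -> else branch H1) = 5

After the edit, cleaning proceeds:
  B12: had never run; runs now, result 12.
  H11: had never run; runs now, result 12.
  A7: a read changed (A1 -8->0) — executes, giving 12.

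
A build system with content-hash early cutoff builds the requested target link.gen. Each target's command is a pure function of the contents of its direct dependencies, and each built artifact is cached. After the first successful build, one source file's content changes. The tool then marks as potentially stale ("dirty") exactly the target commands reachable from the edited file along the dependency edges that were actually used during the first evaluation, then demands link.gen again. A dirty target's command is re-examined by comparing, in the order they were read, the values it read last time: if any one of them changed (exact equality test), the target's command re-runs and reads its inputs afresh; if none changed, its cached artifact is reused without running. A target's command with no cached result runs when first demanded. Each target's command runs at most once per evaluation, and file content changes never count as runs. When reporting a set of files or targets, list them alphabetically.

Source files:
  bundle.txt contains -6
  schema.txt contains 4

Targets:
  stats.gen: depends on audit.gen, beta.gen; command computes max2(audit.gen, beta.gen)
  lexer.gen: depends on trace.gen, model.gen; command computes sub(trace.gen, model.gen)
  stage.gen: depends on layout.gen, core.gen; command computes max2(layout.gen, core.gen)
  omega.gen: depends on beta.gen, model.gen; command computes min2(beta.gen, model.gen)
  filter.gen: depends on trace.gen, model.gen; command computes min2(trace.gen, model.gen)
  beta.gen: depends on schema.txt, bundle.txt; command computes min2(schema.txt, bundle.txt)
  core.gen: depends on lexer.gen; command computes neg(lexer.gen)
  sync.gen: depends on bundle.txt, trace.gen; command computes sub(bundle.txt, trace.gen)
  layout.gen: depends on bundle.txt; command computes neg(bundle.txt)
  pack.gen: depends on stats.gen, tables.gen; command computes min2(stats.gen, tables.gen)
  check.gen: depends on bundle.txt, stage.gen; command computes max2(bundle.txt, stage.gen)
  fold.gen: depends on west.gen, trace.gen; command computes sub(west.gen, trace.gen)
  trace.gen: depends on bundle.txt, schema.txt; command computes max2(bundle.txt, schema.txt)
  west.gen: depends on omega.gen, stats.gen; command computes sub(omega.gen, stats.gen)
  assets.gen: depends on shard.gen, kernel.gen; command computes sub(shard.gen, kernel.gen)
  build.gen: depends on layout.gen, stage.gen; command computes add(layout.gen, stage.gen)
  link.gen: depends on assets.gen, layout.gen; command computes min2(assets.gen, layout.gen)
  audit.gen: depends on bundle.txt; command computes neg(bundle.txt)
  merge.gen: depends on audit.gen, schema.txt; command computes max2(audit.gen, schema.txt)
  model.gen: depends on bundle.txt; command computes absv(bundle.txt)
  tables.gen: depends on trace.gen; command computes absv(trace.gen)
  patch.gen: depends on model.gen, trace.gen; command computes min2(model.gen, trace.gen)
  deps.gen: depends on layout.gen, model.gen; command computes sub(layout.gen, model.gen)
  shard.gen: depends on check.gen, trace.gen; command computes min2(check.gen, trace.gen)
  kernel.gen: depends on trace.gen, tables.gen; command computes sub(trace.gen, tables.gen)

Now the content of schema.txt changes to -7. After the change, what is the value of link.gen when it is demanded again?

New value of link.gen: 6.

First evaluation (everything demanded from the output):
  layout.gen = neg(-6) = 6
  model.gen = absv(-6) = 6
  trace.gen = max2(-6, 4) = 4
  lexer.gen = sub(4, 6) = -2
  core.gen = neg(-2) = 2
  stage.gen = max2(6, 2) = 6
  check.gen = max2(-6, 6) = 6
  shard.gen = min2(6, 4) = 4
  tables.gen = absv(4) = 4
  kernel.gen = sub(4, 4) = 0
  assets.gen = sub(4, 0) = 4
  link.gen = min2(4, 6) = 4

Propagation after the edit:
  trace.gen: runs — schema.txt 4->-7; result -6.
  lexer.gen: runs — trace.gen 4->-6; result -12.
  core.gen: runs — lexer.gen -2->-12; result 12.
  stage.gen: runs — core.gen 2->12; result 12.
  check.gen: runs — stage.gen 6->12; result 12.
  shard.gen: runs — check.gen 6->12; trace.gen 4->-6; result -6.
  tables.gen: runs — trace.gen 4->-6; result 6.
  kernel.gen: runs — trace.gen 4->-6; tables.gen 4->6; result -12.
  assets.gen: runs — shard.gen 4->-6; kernel.gen 0->-12; result 6.
  link.gen: runs — assets.gen 4->6; result 6.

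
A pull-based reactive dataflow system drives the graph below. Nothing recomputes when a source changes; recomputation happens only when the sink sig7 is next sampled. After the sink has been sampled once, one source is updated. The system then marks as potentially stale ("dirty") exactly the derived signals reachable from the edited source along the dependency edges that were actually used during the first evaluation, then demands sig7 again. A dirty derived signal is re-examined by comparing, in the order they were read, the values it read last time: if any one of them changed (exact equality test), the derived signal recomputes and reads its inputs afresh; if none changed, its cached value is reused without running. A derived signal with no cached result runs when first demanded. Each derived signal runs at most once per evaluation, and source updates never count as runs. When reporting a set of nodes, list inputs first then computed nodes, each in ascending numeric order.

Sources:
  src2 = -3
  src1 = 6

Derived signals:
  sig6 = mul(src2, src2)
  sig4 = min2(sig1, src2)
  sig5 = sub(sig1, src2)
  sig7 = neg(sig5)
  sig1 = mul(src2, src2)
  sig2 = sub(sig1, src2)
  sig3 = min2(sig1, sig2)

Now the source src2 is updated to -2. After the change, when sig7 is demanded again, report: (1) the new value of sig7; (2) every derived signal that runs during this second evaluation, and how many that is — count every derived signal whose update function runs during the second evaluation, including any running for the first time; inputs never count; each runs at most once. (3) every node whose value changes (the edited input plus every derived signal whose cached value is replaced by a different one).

New value of sig7: -6.
Derived signals that run: sig1, sig5, sig7 — 3 in total.
Values that change: src2, sig1, sig5, sig7.

First evaluation (everything demanded from the output):
  sig1 = mul(-3, -3) = 9
  sig5 = sub(9, -3) = 12
  sig7 = neg(12) = -12

Propagation after the edit:
  sig1: runs — src2 -3->-2; src2 -3->-2; result 4.
  sig5: runs — sig1 9->4; src2 -3->-2; result 6.
  sig7: runs — sig5 12->6; result -6.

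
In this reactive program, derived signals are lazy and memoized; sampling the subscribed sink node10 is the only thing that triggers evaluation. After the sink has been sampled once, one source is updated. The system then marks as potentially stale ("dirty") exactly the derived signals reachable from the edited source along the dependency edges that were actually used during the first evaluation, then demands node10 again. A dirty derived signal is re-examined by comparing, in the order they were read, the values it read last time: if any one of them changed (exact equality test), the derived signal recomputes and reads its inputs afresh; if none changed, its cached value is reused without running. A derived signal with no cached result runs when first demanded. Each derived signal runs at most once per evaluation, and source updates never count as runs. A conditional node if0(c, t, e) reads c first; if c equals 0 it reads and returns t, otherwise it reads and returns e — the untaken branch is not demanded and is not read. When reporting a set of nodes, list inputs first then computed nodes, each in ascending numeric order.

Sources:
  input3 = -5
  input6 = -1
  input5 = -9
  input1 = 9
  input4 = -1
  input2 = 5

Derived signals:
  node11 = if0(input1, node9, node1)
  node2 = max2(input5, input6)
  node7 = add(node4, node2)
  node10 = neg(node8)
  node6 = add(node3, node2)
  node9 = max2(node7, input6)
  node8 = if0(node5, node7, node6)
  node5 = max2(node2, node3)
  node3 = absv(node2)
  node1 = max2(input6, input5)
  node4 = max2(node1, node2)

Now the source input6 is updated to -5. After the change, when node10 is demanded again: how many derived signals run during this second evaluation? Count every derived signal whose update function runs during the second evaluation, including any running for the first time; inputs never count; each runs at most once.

First demand of the output computes:
  node2 = max2(-9, -1) = -1
  node3 = absv(-1) = 1
  node5 = max2(-1, 1) = 1
  node6 = add(1, -1) = 0
  node8 = if0(node5=1 -> else branch node6) = 0
  node10 = neg(0) = 0

After the edit, cleaning proceeds:
  node2: a read changed (input6 -1->-5) — executes, giving -5.
  node3: a read changed (node2 -1->-5) — executes, giving 5.
  node5: a read changed (node2 -1->-5; node3 1->5) — executes, giving 5.
  node6: a read changed (node3 1->5; node2 -1->-5) — executes, giving 0 — identical to its old value.
  node8: a read changed (node5 1->5) — executes, giving 0 — identical to its old value.
  node10: dirty, but its reads are unchanged (node8 unchanged); cached 0 stands.

Note where the cutoff bites: node10 is checked, finds nothing changed, and keeps its cache.

5 derived signals run: node2, node3, node5, node6, node8.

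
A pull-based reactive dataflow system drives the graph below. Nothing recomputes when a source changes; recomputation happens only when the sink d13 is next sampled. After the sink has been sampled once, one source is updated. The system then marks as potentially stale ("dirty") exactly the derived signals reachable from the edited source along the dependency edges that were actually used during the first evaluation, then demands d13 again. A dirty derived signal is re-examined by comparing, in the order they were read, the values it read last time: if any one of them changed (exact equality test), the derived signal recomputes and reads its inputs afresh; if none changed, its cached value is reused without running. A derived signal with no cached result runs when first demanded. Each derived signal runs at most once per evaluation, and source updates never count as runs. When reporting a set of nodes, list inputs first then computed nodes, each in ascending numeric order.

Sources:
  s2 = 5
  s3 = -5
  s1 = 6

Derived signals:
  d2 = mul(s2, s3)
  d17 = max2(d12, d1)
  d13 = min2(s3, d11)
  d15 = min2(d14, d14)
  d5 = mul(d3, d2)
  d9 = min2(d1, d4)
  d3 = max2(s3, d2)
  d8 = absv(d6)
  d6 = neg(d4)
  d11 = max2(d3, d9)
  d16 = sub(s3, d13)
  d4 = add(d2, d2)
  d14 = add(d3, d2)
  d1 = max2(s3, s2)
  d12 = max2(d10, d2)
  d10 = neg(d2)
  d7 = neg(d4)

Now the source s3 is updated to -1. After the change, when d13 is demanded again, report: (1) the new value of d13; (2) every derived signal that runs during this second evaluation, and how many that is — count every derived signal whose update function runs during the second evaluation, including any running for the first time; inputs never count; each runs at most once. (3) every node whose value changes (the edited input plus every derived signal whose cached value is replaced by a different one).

New value of d13: -1.
Derived signals that run: d1, d2, d3, d4, d9, d11, d13 — 7 in total.
Values that change: s3, d2, d3, d4, d9, d11, d13.

First evaluation (everything demanded from the output):
  d1 = max2(-5, 5) = 5
  d2 = mul(5, -5) = -25
  d3 = max2(-5, -25) = -5
  d4 = add(-25, -25) = -50
  d9 = min2(5, -50) = -50
  d11 = max2(-5, -50) = -5
  d13 = min2(-5, -5) = -5

Propagation after the edit:
  d1: runs — s3 -5->-1; result 5 (same value as before).
  d2: runs — s3 -5->-1; result -5.
  d3: runs — s3 -5->-1; d2 -25->-5; result -1.
  d4: runs — d2 -25->-5; d2 -25->-5; result -10.
  d9: runs — d4 -50->-10; result -10.
  d11: runs — d3 -5->-1; d9 -50->-10; result -1.
  d13: runs — s3 -5->-1; d11 -5->-1; result -1.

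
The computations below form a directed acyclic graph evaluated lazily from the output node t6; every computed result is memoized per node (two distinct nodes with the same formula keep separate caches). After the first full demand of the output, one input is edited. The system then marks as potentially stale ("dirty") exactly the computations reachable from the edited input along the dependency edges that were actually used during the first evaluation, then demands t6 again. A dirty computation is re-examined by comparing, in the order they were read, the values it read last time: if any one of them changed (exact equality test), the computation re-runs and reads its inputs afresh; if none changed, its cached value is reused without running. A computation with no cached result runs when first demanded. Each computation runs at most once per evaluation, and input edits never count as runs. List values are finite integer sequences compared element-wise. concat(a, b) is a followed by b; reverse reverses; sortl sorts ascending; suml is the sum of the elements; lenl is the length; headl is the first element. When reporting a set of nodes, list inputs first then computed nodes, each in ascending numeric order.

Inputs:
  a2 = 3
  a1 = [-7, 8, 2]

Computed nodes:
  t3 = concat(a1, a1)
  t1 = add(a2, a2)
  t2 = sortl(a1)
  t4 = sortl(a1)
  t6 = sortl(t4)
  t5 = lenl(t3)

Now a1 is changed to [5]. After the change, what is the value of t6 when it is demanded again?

Demanding t6 again yields [5].

First demand of the output computes:
  t4 = sortl([-7, 8, 2]) = [-7, 2, 8]
  t6 = sortl([-7, 2, 8]) = [-7, 2, 8]

After the edit, cleaning proceeds:
  t4: a read changed (a1 [-7, 8, 2]->[5]) — executes, giving [5].
  t6: a read changed (t4 [-7, 2, 8]->[5]) — executes, giving [5].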